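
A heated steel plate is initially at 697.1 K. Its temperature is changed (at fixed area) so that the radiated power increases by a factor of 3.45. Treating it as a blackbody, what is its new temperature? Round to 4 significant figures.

T₂ ≈ 950.1 K

P ∝ T⁴, so T₂/T₁ = (P₂/P₁)^(1/4) = (3.45)^(1/4) = 1.36287.
T₂ = 697.1 × 1.36287 = 950.1 K.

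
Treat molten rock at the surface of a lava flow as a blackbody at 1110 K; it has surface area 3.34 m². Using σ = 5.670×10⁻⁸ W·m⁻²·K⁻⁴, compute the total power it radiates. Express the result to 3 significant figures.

Area A = 3.34 m².
P = σAT⁴ = 5.670×10⁻⁸ × 3.34 × (1110)⁴ = 2.87×10⁵ W.

P ≈ 2.87×10⁵ W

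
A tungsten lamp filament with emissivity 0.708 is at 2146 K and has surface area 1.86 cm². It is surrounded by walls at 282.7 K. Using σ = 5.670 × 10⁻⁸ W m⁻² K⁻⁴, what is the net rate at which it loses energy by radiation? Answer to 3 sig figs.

Net loss ≈ 158 W

Area A = 1.86 cm² = 1.86×10⁻⁴ m².
Net radiated power P_net = εσA(T⁴ − T₀⁴) = 0.708×5.670×10⁻⁸×1.86×10⁻⁴×(2146⁴ − 282.7⁴).
T⁴ − T₀⁴ = 2.12089×10¹³ − 6.38709×10⁹ = 2.12025×10¹³ K⁴, so P_net = 158 W.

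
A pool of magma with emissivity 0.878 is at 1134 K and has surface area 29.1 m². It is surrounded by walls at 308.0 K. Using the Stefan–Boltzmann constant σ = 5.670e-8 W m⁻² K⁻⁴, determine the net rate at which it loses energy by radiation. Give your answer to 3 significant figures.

Area A = 29.1 m².
Net radiated power P_net = εσA(T⁴ − T₀⁴) = 0.878×5.670×10⁻⁸×29.1×(1134⁴ − 308.0⁴).
T⁴ − T₀⁴ = 1.65368×10¹² − 8.99918×10⁹ = 1.64468×10¹² K⁴, so P_net = 2.38×10⁶ W.

Net loss ≈ 2.38×10⁶ W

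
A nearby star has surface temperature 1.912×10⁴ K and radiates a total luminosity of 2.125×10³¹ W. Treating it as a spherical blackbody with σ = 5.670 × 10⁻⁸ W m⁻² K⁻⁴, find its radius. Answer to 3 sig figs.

L = 4πR²σT⁴ ⇒ R = √(L/(4πσT⁴)).
σT⁴ = 7.57765×10⁹ W/m², so R = √(2.125×10³¹/(4π×7.57765×10⁹)) = 1.49×10¹⁰ m.

R ≈ 1.49×10¹⁰ m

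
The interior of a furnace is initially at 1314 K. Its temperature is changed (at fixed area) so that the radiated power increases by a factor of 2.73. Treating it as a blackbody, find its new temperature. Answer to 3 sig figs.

T₂ ≈ 1.69×10³ K

P ∝ T⁴, so T₂/T₁ = (P₂/P₁)^(1/4) = (2.73)^(1/4) = 1.28541.
T₂ = 1314 × 1.28541 = 1.69×10³ K.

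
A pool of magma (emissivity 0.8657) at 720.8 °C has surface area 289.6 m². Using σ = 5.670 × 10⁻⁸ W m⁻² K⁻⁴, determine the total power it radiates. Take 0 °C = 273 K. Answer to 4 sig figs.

T = 720.8 °C + 273 = 993.8 K.
Area A = 289.6 m².
P = εσAT⁴ = 0.8657 × 5.670×10⁻⁸ × 289.6 × (993.8)⁴ = 1.387×10⁷ W.

P ≈ 1.387×10⁷ W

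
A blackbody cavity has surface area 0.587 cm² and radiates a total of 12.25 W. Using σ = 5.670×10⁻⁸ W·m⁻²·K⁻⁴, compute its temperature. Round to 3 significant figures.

T ≈ 1.39×10³ K

Area A = 0.587 cm² = 5.87×10⁻⁵ m².
P = σAT⁴ ⇒ T = (P/(σA))^(1/4) = (12.25/(5.670×10⁻⁸×5.87×10⁻⁵))^(1/4) = 1.39×10³ K.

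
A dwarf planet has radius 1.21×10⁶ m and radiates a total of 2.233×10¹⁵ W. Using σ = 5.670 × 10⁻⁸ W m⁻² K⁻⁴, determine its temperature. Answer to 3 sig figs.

T ≈ 215 K

Surface area A = 4πR² = 4π(1.21×10⁶ m)² = 1.83984×10¹³ m².
P = σAT⁴ ⇒ T = (P/(σA))^(1/4) = (2.233×10¹⁵/(5.670×10⁻⁸×1.83984×10¹³))^(1/4) = 215 K.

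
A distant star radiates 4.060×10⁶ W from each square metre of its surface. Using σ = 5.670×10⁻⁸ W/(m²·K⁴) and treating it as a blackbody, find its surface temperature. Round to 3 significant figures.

I = σT⁴, so T = (I/σ)^(1/4) = (4.060×10⁶/(5.670×10⁻⁸))^(1/4) = 2.91×10³ K.

T ≈ 2.91×10³ K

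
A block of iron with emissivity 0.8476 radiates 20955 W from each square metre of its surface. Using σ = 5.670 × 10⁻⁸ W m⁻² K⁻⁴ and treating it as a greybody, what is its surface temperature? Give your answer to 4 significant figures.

T ≈ 812.6 K

I = εσT⁴, so T = (I/εσ)^(1/4) = (20955/(0.8476×5.670×10⁻⁸))^(1/4) = 812.6 K.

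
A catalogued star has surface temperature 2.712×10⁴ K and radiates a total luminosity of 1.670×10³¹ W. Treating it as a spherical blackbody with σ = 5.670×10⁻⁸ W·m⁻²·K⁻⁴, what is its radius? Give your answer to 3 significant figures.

L = 4πR²σT⁴ ⇒ R = √(L/(4πσT⁴)).
σT⁴ = 3.06720×10¹⁰ W/m², so R = √(1.670×10³¹/(4π×3.06720×10¹⁰)) = 6.58×10⁹ m.

R ≈ 6.58×10⁹ m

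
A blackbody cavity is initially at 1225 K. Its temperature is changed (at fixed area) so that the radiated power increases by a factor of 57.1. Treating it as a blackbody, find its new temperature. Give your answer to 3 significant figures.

P ∝ T⁴, so T₂/T₁ = (P₂/P₁)^(1/4) = (57.1)^(1/4) = 2.74890.
T₂ = 1225 × 2.74890 = 3.37×10³ K.

T₂ ≈ 3.37×10³ K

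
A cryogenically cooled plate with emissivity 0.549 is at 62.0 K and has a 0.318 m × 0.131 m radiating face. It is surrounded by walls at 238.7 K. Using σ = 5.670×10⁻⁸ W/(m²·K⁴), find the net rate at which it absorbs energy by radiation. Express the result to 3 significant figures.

Net gain ≈ 4.19 W

Area A = 0.318 × 0.131 = 0.041658 m².
Net radiated power P_net = εσA(T⁴ − T₀⁴) = 0.549×5.670×10⁻⁸×0.041658×(62.0⁴ − 238.7⁴).
T⁴ − T₀⁴ = 1.47763×10⁷ − 3.24646×10⁹ = -3.23168×10⁹ K⁴, so P_net = -4.19 W — negative, meaning a net gain of 4.19 W.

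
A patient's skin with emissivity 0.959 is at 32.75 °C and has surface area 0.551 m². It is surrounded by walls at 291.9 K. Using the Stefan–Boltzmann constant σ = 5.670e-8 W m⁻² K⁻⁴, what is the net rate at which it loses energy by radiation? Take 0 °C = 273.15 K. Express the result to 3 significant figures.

T = 32.75 °C + 273.15 = 305.90 K.
Area A = 0.551 m².
Net radiated power P_net = εσA(T⁴ − T₀⁴) = 0.959×5.670×10⁻⁸×0.551×(305.90⁴ − 291.9⁴).
T⁴ − T₀⁴ = 8.75625×10⁹ − 7.26000×10⁹ = 1.49625×10⁹ K⁴, so P_net = 44.8 W.

Net loss ≈ 44.8 W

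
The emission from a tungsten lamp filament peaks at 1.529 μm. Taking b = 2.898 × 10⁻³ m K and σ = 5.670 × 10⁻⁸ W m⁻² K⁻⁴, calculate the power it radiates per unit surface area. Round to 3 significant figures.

Wien's law: T = b/λ_max = 2.898×10⁻³/1.529×10⁻⁶ = 1895.36 K.
Then I = σT⁴ = 5.670×10⁻⁸×(1895.36)⁴ = 7.32×10⁵ W/m².

I ≈ 7.32×10⁵ W/m²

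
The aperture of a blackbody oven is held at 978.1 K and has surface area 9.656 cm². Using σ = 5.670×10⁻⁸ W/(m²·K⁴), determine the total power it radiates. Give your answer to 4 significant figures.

Area A = 9.656 cm² = 9.656×10⁻⁴ m².
P = σAT⁴ = 5.670×10⁻⁸ × 9.656×10⁻⁴ × (978.1)⁴ = 50.11 W.

P ≈ 50.11 W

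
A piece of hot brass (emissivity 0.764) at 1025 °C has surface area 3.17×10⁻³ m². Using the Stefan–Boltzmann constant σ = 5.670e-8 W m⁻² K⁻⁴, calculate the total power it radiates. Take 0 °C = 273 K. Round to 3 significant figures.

T = 1025 °C + 273 = 1298 K.
Area A = 3.17×10⁻³ m².
P = εσAT⁴ = 0.764 × 5.670×10⁻⁸ × 3.17×10⁻³ × (1298)⁴ = 390 W.

P ≈ 390 W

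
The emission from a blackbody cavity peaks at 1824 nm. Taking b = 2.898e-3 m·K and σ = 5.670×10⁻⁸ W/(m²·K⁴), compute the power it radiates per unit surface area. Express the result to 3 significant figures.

Wien's law: T = b/λ_max = 2.898×10⁻³/1.824×10⁻⁶ = 1588.82 K.
Then I = σT⁴ = 5.670×10⁻⁸×(1588.82)⁴ = 3.61×10⁵ W/m².

I ≈ 3.61×10⁵ W/m²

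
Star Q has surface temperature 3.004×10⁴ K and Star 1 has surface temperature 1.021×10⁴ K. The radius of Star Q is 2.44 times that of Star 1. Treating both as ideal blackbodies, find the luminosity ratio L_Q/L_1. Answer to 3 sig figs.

L ∝ R²T⁴, so L_Q/L_1 = (R_Q/R_1)²(T_Q/T_1)⁴ = (2.44)² × (3.004×10⁴/1.021×10⁴)⁴ = 5.9536 × 74.9371 = 446.

L_Q/L_1 ≈ 446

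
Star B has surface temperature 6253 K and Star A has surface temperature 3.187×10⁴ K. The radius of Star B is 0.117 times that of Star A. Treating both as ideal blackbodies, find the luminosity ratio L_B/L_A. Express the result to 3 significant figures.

L ∝ R²T⁴, so L_B/L_A = (R_B/R_A)²(T_B/T_A)⁴ = (0.117)² × (6253/3.187×10⁴)⁴ = 0.013689 × 1.48192×10⁻³ = 2.03×10⁻⁵.

L_B/L_A ≈ 2.03×10⁻⁵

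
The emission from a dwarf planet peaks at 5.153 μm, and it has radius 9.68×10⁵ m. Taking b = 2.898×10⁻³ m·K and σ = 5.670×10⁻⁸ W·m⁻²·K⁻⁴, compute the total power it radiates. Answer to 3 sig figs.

Wien's law: T = b/λ_max = 2.898×10⁻³/5.153×10⁻⁶ = 562.391 K.
Surface area A = 4πR² = 4π(9.68×10⁵ m)² = 1.17750×10¹³ m².
Then P = σAT⁴ = 5.670×10⁻⁸×1.17750×10¹³×(562.391)⁴ = 6.68×10¹⁶ W.

P ≈ 6.68×10¹⁶ W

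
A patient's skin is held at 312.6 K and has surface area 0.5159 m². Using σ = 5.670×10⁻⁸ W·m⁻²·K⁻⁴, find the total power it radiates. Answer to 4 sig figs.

Area A = 0.5159 m².
P = σAT⁴ = 5.670×10⁻⁸ × 0.5159 × (312.6)⁴ = 279.3 W.

P ≈ 279.3 W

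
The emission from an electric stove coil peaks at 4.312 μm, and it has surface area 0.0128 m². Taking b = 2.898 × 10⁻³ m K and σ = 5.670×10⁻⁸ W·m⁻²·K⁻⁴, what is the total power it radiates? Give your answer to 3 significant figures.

P ≈ 148 W

Wien's law: T = b/λ_max = 2.898×10⁻³/4.312×10⁻⁶ = 672.078 K.
Area A = 0.0128 m².
Then P = σAT⁴ = 5.670×10⁻⁸×0.0128×(672.078)⁴ = 148 W.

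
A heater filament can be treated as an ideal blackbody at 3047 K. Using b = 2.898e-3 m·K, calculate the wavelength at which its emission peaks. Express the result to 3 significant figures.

λ_max ≈ 0.951 μm

Wien's displacement law: λ_max = b/T = (2.898×10⁻³ m·K)/(3047 K) = 9.511×10⁻⁷ m.
That is 0.951 μm, in the infrared range.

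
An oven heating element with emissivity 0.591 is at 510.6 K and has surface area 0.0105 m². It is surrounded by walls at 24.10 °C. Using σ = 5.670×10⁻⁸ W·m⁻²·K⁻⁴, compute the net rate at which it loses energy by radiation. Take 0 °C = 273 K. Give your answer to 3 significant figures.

Surroundings: T = 24.10 °C + 273 = 297.10 K.
Area A = 0.0105 m².
Net radiated power P_net = εσA(T⁴ − T₀⁴) = 0.591×5.670×10⁻⁸×0.0105×(510.6⁴ − 297.10⁴).
T⁴ − T₀⁴ = 6.79709×10¹⁰ − 7.79131×10⁹ = 6.01796×10¹⁰ K⁴, so P_net = 21.2 W.

Net loss ≈ 21.2 W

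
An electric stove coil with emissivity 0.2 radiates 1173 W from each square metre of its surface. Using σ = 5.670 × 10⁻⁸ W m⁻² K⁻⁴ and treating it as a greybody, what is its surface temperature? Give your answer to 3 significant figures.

T ≈ 567 K

I = εσT⁴, so T = (I/εσ)^(1/4) = (1173/(0.2×5.670×10⁻⁸))^(1/4) = 567 K.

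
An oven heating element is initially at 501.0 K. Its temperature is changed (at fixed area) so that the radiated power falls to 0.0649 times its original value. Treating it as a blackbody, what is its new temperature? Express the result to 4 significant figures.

P ∝ T⁴, so T₂/T₁ = (P₂/P₁)^(1/4) = (0.0649)^(1/4) = 0.504732.
T₂ = 501.0 × 0.504732 = 252.9 K.

T₂ ≈ 252.9 K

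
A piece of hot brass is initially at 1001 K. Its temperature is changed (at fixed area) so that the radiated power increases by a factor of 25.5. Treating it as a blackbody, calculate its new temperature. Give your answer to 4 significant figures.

P ∝ T⁴, so T₂/T₁ = (P₂/P₁)^(1/4) = (25.5)^(1/4) = 2.24717.
T₂ = 1001 × 2.24717 = 2249 K.

T₂ ≈ 2249 K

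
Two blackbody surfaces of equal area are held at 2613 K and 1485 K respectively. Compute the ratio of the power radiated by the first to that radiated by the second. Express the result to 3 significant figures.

P₁/P₂ ≈ 9.59

With equal areas, P₁/P₂ = (T₁/T₂)⁴ = (2613/1485)⁴ = 9.59.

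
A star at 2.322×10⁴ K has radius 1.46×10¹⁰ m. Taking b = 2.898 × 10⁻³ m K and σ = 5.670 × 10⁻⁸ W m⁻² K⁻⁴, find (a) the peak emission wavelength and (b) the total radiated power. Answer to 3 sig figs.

(a) λ_max = b/T = 2.898×10⁻³/2.322×10⁴ = 1.248×10⁻⁷ m = 125 nm.
Surface area A = 4πR² = 4π(1.46×10¹⁰ m)² = 2.67865×10²¹ m².
(b) P = σAT⁴ = 5.670×10⁻⁸×2.67865×10²¹×(2.322×10⁴)⁴ = 4.42×10³¹ W.

λ_max ≈ 125 nm; P ≈ 4.42×10³¹ W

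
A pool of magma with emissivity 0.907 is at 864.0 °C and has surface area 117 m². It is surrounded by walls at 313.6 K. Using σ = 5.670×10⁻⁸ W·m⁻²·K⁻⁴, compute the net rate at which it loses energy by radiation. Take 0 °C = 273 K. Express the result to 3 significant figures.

Net loss ≈ 1.00×10⁷ W

T = 864.0 °C + 273 = 1137.0 K.
Area A = 117 m².
Net radiated power P_net = εσA(T⁴ − T₀⁴) = 0.907×5.670×10⁻⁸×117×(1137.0⁴ − 313.6⁴).
T⁴ − T₀⁴ = 1.67125×10¹² − 9.67173×10⁹ = 1.66158×10¹² K⁴, so P_net = 1.00×10⁷ W.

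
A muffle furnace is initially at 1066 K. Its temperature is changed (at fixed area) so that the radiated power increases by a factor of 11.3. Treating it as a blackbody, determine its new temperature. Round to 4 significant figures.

T₂ ≈ 1954 K

P ∝ T⁴, so T₂/T₁ = (P₂/P₁)^(1/4) = (11.3)^(1/4) = 1.83345.
T₂ = 1066 × 1.83345 = 1954 K.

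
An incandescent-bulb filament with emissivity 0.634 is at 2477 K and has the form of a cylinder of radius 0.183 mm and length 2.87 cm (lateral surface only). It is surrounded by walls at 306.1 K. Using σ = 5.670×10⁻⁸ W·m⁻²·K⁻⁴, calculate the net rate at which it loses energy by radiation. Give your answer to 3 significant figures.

Net loss ≈ 44.6 W

Lateral area A = 2πrL = 2π×1.83×10⁻⁴×0.0287 = 3.29999×10⁻⁵ m².
Net radiated power P_net = εσA(T⁴ − T₀⁴) = 0.634×5.670×10⁻⁸×3.29999×10⁻⁵×(2477⁴ − 306.1⁴).
T⁴ − T₀⁴ = 3.76447×10¹³ − 8.77917×10⁹ = 3.76359×10¹³ K⁴, so P_net = 44.6 W.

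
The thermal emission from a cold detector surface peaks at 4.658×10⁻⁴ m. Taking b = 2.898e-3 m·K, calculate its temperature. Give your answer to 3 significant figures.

Wien's law gives T = b/λ_max = (2.898×10⁻³ m·K)/(4.658×10⁻⁴ m) = 6.22 K.

T ≈ 6.22 K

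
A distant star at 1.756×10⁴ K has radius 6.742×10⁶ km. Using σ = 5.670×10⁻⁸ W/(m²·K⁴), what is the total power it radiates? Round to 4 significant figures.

P ≈ 3.079×10³⁰ W

Surface area A = 4πR² = 4π(6.742×10⁹ m)² = 5.71199×10²⁰ m².
P = σAT⁴ = 5.670×10⁻⁸ × 5.71199×10²⁰ × (1.756×10⁴)⁴ = 3.079×10³⁰ W.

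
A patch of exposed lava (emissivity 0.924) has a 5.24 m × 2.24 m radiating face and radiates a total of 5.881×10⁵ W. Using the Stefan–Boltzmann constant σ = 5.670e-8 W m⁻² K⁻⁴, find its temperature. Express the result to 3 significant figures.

T ≈ 989 K

Area A = 5.24 × 2.24 = 11.7376 m².
P = εσAT⁴ ⇒ T = (P/(εσA))^(1/4) = (5.881×10⁵/(0.924×5.670×10⁻⁸×11.7376))^(1/4) = 989 K.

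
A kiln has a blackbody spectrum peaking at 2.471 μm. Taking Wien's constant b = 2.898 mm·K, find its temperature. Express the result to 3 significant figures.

T ≈ 1.17×10³ K

Wien's law gives T = b/λ_max = (2.898×10⁻³ m·K)/(2.471×10⁻⁶ m) = 1.17×10³ K.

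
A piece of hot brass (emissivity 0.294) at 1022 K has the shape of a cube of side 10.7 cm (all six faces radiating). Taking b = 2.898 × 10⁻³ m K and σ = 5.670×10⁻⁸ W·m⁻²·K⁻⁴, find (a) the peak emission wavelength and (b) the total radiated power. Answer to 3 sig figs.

λ_max ≈ 2.84 μm; P ≈ 1.25×10³ W

(a) λ_max = b/T = 2.898×10⁻³/1022 = 2.836×10⁻⁶ m = 2.84 μm.
Area A = 6s² = 6×(0.107 m)² = 0.068694 m².
(b) P = εσAT⁴ = 0.294×5.670×10⁻⁸×0.068694×(1022)⁴ = 1.25×10³ W.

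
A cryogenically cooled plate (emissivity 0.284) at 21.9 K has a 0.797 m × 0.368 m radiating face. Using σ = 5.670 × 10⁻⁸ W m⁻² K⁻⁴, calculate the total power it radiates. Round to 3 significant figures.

P ≈ 1.09×10⁻³ W

Area A = 0.797 × 0.368 = 0.293296 m².
P = εσAT⁴ = 0.284 × 5.670×10⁻⁸ × 0.293296 × (21.9)⁴ = 1.09×10⁻³ W.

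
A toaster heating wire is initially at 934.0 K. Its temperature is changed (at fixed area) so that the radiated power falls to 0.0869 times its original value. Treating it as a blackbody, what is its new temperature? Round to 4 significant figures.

T₂ ≈ 507.1 K

P ∝ T⁴, so T₂/T₁ = (P₂/P₁)^(1/4) = (0.0869)^(1/4) = 0.542944.
T₂ = 934.0 × 0.542944 = 507.1 K.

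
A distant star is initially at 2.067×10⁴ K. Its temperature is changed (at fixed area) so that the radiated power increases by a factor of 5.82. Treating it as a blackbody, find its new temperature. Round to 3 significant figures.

P ∝ T⁴, so T₂/T₁ = (P₂/P₁)^(1/4) = (5.82)^(1/4) = 1.55321.
T₂ = 2.067×10⁴ × 1.55321 = 3.21×10⁴ K.

T₂ ≈ 3.21×10⁴ K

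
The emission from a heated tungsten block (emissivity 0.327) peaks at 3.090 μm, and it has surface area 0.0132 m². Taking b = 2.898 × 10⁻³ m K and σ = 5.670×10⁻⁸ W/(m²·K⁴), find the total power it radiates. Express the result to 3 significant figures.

Wien's law: T = b/λ_max = 2.898×10⁻³/3.090×10⁻⁶ = 937.864 K.
Area A = 0.0132 m².
Then P = εσAT⁴ = 0.327×5.670×10⁻⁸×0.0132×(937.864)⁴ = 189 W.

P ≈ 189 W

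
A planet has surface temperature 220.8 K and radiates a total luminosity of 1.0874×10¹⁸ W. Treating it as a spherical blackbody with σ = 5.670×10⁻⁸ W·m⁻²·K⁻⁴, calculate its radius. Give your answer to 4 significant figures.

L = 4πR²σT⁴ ⇒ R = √(L/(4πσT⁴)).
σT⁴ = 134.766 W/m², so R = √(1.0874×10¹⁸/(4π×134.766)) = 2.534×10⁷ m.

R ≈ 2.534×10⁷ m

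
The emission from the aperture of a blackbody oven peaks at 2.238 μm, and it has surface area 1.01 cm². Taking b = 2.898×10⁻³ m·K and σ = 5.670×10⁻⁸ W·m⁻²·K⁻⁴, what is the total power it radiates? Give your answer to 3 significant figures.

Wien's law: T = b/λ_max = 2.898×10⁻³/2.238×10⁻⁶ = 1294.91 K.
Area A = 1.01 cm² = 1.01×10⁻⁴ m².
Then P = σAT⁴ = 5.670×10⁻⁸×1.01×10⁻⁴×(1294.91)⁴ = 16.1 W.

P ≈ 16.1 W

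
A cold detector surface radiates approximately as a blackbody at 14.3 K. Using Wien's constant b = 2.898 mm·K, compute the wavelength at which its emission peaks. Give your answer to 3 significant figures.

Wien's displacement law: λ_max = b/T = (2.898×10⁻³ m·K)/(14.3 K) = 2.027×10⁻⁴ m.
That is 0.203 mm, in the infrared range.

λ_max ≈ 0.203 mm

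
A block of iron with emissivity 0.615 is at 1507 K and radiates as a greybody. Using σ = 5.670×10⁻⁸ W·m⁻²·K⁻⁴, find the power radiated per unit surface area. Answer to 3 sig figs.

Stefan–Boltzmann: I = εσT⁴ = 0.615 × 5.670×10⁻⁸ × (1507)⁴ = 1.80×10⁵ W/m².

I ≈ 1.80×10⁵ W/m²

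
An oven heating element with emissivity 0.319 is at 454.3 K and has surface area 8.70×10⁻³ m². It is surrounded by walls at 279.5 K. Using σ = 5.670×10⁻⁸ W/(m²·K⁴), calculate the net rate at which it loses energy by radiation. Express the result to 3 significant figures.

Area A = 8.70×10⁻³ m².
Net radiated power P_net = εσA(T⁴ − T₀⁴) = 0.319×5.670×10⁻⁸×8.70×10⁻³×(454.3⁴ − 279.5⁴).
T⁴ − T₀⁴ = 4.25962×10¹⁰ − 6.10277×10⁹ = 3.64934×10¹⁰ K⁴, so P_net = 5.74 W.

Net loss ≈ 5.74 W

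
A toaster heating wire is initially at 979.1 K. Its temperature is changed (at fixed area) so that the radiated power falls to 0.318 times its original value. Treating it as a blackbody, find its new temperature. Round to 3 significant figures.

T₂ ≈ 735 K

P ∝ T⁴, so T₂/T₁ = (P₂/P₁)^(1/4) = (0.318)^(1/4) = 0.750943.
T₂ = 979.1 × 0.750943 = 735 K.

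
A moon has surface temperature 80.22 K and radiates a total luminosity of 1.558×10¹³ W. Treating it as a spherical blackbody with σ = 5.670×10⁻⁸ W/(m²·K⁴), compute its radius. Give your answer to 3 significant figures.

R ≈ 7.27×10⁵ m

L = 4πR²σT⁴ ⇒ R = √(L/(4πσT⁴)).
σT⁴ = 2.34808 W/m², so R = √(1.558×10¹³/(4π×2.34808)) = 7.27×10⁵ m.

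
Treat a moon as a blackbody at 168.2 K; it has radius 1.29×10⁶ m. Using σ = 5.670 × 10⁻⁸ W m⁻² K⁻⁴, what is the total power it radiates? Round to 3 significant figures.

Surface area A = 4πR² = 4π(1.29×10⁶ m)² = 2.09117×10¹³ m².
P = σAT⁴ = 5.670×10⁻⁸ × 2.09117×10¹³ × (168.2)⁴ = 9.49×10¹⁴ W.

P ≈ 9.49×10¹⁴ W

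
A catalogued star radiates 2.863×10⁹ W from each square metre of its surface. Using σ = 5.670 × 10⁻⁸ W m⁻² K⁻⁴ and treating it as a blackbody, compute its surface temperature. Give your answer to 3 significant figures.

I = σT⁴, so T = (I/σ)^(1/4) = (2.863×10⁹/(5.670×10⁻⁸))^(1/4) = 1.50×10⁴ K.

T ≈ 1.50×10⁴ K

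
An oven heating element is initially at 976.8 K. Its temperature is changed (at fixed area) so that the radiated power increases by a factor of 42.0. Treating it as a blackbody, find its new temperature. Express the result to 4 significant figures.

T₂ ≈ 2487 K

P ∝ T⁴, so T₂/T₁ = (P₂/P₁)^(1/4) = (42.0)^(1/4) = 2.54573.
T₂ = 976.8 × 2.54573 = 2487 K.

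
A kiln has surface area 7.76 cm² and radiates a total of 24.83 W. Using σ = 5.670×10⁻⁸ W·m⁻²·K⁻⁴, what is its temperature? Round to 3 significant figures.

T ≈ 867 K

Area A = 7.76 cm² = 7.76×10⁻⁴ m².
P = σAT⁴ ⇒ T = (P/(σA))^(1/4) = (24.83/(5.670×10⁻⁸×7.76×10⁻⁴))^(1/4) = 867 K.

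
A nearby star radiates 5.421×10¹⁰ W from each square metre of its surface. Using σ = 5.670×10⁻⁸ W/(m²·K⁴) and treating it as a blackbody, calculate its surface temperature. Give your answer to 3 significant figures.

I = σT⁴, so T = (I/σ)^(1/4) = (5.421×10¹⁰/(5.670×10⁻⁸))^(1/4) = 3.13×10⁴ K.

T ≈ 3.13×10⁴ K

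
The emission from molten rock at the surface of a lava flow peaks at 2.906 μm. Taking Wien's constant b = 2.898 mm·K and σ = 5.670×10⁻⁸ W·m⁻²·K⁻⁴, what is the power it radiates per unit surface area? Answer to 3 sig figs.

I ≈ 5.61×10⁴ W/m²

Wien's law: T = b/λ_max = 2.898×10⁻³/2.906×10⁻⁶ = 997.247 K.
Then I = σT⁴ = 5.670×10⁻⁸×(997.247)⁴ = 5.61×10⁴ W/m².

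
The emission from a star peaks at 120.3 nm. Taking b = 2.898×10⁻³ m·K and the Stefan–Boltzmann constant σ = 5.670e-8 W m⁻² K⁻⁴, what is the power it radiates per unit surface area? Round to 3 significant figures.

Wien's law: T = b/λ_max = 2.898×10⁻³/1.203×10⁻⁷ = 24089.8 K.
Then I = σT⁴ = 5.670×10⁻⁸×(24089.8)⁴ = 1.91×10¹⁰ W/m².

I ≈ 1.91×10¹⁰ W/m²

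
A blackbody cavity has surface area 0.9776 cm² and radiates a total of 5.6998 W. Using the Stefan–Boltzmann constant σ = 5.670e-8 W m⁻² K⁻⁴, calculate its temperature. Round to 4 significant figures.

Area A = 0.9776 cm² = 9.776×10⁻⁵ m².
P = σAT⁴ ⇒ T = (P/(σA))^(1/4) = (5.6998/(5.670×10⁻⁸×9.776×10⁻⁵))^(1/4) = 1007 K.

T ≈ 1007 K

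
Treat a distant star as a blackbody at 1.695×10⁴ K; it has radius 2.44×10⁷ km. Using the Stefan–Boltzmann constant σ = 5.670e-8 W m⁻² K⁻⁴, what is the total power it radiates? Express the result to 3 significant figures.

Surface area A = 4πR² = 4π(2.44×10¹⁰ m)² = 7.48151×10²¹ m².
P = σAT⁴ = 5.670×10⁻⁸ × 7.48151×10²¹ × (1.695×10⁴)⁴ = 3.50×10³¹ W.

P ≈ 3.50×10³¹ W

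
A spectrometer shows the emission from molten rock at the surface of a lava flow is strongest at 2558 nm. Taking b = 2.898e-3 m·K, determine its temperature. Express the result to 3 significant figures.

T ≈ 1.13×10³ K

Wien's law gives T = b/λ_max = (2.898×10⁻³ m·K)/(2.558×10⁻⁶ m) = 1.13×10³ K.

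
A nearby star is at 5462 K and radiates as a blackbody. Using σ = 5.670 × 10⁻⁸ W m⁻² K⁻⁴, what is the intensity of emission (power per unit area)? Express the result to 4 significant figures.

Stefan–Boltzmann: I = σT⁴ = 5.670×10⁻⁸ × (5462)⁴ = 5.046×10⁷ W/m².

I ≈ 5.046×10⁷ W/m²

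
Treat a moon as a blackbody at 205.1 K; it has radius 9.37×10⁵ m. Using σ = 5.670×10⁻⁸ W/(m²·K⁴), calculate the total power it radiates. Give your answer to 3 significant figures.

Surface area A = 4πR² = 4π(9.37×10⁵ m)² = 1.10329×10¹³ m².
P = σAT⁴ = 5.670×10⁻⁸ × 1.10329×10¹³ × (205.1)⁴ = 1.11×10¹⁵ W.

P ≈ 1.11×10¹⁵ W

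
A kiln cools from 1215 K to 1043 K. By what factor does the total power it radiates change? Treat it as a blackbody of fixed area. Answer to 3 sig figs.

P ∝ T⁴, so P₂/P₁ = (T₂/T₁)⁴ = (1043/1215)⁴ = (0.858436)⁴ = 0.543.

P₂/P₁ ≈ 0.543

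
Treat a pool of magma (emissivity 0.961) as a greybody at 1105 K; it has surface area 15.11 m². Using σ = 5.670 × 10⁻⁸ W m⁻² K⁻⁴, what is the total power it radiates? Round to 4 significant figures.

Area A = 15.11 m².
P = εσAT⁴ = 0.961 × 5.670×10⁻⁸ × 15.11 × (1105)⁴ = 1.227×10⁶ W.

P ≈ 1.227×10⁶ W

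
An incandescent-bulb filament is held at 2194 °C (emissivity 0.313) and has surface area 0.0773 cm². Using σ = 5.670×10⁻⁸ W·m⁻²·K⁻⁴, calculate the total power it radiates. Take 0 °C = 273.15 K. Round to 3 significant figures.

P ≈ 5.08 W

T = 2194 °C + 273.15 = 2467.15 K.
Area A = 0.0773 cm² = 7.73×10⁻⁶ m².
P = εσAT⁴ = 0.313 × 5.670×10⁻⁸ × 7.73×10⁻⁶ × (2467.15)⁴ = 5.08 W.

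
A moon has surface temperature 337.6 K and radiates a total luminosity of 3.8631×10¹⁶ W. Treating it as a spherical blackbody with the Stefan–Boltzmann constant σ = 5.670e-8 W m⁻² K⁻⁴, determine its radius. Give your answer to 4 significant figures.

R ≈ 2.043×10⁶ m

L = 4πR²σT⁴ ⇒ R = √(L/(4πσT⁴)).
σT⁴ = 736.534 W/m², so R = √(3.8631×10¹⁶/(4π×736.534)) = 2.043×10⁶ m.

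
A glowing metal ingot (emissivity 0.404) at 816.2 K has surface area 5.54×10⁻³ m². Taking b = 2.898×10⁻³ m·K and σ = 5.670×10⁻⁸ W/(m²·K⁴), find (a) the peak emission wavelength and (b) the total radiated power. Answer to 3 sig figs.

(a) λ_max = b/T = 2.898×10⁻³/816.2 = 3.551×10⁻⁶ m = 3.55 μm.
Area A = 5.54×10⁻³ m².
(b) P = εσAT⁴ = 0.404×5.670×10⁻⁸×5.54×10⁻³×(816.2)⁴ = 56.3 W.

λ_max ≈ 3.55 μm; P ≈ 56.3 W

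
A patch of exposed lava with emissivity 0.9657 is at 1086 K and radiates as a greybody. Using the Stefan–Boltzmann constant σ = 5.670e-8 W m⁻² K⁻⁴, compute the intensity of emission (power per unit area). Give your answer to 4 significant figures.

I ≈ 7.616×10⁴ W/m²

Stefan–Boltzmann: I = εσT⁴ = 0.9657 × 5.670×10⁻⁸ × (1086)⁴ = 7.616×10⁴ W/m².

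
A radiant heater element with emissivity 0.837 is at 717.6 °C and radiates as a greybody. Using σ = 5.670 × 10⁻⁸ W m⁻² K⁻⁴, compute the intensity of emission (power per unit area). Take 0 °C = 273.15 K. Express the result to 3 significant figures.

T = 717.6 °C + 273.15 = 990.75 K.
Stefan–Boltzmann: I = εσT⁴ = 0.837 × 5.670×10⁻⁸ × (990.75)⁴ = 4.57×10⁴ W/m².

I ≈ 4.57×10⁴ W/m²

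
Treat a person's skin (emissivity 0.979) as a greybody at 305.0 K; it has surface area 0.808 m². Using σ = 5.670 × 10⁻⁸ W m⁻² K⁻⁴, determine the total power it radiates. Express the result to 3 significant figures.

Area A = 0.808 m².
P = εσAT⁴ = 0.979 × 5.670×10⁻⁸ × 0.808 × (305.0)⁴ = 388 W.

P ≈ 388 W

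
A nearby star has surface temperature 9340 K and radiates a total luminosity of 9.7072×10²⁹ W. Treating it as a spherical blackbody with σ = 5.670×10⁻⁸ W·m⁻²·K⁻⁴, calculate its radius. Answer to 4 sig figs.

L = 4πR²σT⁴ ⇒ R = √(L/(4πσT⁴)).
σT⁴ = 4.31490×10⁸ W/m², so R = √(9.7072×10²⁹/(4π×4.31490×10⁸)) = 1.338×10¹⁰ m.

R ≈ 1.338×10¹⁰ m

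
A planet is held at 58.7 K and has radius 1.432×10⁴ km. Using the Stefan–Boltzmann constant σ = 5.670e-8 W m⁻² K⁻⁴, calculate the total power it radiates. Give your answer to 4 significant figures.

P ≈ 1.735×10¹⁵ W

Surface area A = 4πR² = 4π(1.432×10⁷ m)² = 2.57689×10¹⁵ m².
P = σAT⁴ = 5.670×10⁻⁸ × 2.57689×10¹⁵ × (58.7)⁴ = 1.735×10¹⁵ W.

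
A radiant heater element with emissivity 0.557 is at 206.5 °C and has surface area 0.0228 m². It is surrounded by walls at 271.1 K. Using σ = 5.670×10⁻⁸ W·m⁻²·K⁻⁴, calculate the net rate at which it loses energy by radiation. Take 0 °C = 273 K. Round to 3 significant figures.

Net loss ≈ 34.2 W

T = 206.5 °C + 273 = 479.5 K.
Area A = 0.0228 m².
Net radiated power P_net = εσA(T⁴ − T₀⁴) = 0.557×5.670×10⁻⁸×0.0228×(479.5⁴ − 271.1⁴).
T⁴ − T₀⁴ = 5.28633×10¹⁰ − 5.40155×10⁹ = 4.74618×10¹⁰ K⁴, so P_net = 34.2 W.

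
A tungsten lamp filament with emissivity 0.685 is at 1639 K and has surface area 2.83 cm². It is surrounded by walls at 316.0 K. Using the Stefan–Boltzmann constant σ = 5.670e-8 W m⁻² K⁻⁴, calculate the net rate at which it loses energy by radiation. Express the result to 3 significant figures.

Net loss ≈ 79.2 W

Area A = 2.83 cm² = 2.83×10⁻⁴ m².
Net radiated power P_net = εσA(T⁴ − T₀⁴) = 0.685×5.670×10⁻⁸×2.83×10⁻⁴×(1639⁴ − 316.0⁴).
T⁴ − T₀⁴ = 7.21632×10¹² − 9.97122×10⁹ = 7.20635×10¹² K⁴, so P_net = 79.2 W.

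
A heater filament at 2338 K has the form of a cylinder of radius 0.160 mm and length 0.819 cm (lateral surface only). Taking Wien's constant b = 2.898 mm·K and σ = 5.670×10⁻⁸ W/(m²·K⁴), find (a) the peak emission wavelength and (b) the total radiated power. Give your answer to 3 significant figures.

(a) λ_max = b/T = 2.898×10⁻³/2338 = 1.240×10⁻⁶ m = 1.24×10³ nm.
Lateral area A = 2πrL = 2π×1.60×10⁻⁴×8.19×10⁻³ = 8.23349×10⁻⁶ m².
(b) P = σAT⁴ = 5.670×10⁻⁸×8.23349×10⁻⁶×(2338)⁴ = 13.9 W.

λ_max ≈ 1.24×10³ nm; P ≈ 13.9 W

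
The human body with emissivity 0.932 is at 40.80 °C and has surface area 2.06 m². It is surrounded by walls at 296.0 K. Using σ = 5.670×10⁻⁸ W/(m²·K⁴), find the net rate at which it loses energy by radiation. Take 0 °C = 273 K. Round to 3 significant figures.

T = 40.80 °C + 273 = 313.80 K.
Area A = 2.06 m².
Net radiated power P_net = εσA(T⁴ − T₀⁴) = 0.932×5.670×10⁻⁸×2.06×(313.80⁴ − 296.0⁴).
T⁴ − T₀⁴ = 9.69643×10⁹ − 7.67656×10⁹ = 2.01987×10⁹ K⁴, so P_net = 220 W.

Net loss ≈ 220 W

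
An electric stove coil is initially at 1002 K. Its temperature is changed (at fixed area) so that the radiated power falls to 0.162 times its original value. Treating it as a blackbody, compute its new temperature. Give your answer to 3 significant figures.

T₂ ≈ 636 K

P ∝ T⁴, so T₂/T₁ = (P₂/P₁)^(1/4) = (0.162)^(1/4) = 0.634423.
T₂ = 1002 × 0.634423 = 636 K.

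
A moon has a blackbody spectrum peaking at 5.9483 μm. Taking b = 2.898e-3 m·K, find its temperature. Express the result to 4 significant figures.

T ≈ 487.2 K

Wien's law gives T = b/λ_max = (2.898×10⁻³ m·K)/(5.9483×10⁻⁶ m) = 487.2 K.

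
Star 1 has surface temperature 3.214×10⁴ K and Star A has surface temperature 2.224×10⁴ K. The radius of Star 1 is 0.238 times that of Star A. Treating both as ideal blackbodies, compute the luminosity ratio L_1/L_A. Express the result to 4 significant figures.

L_1/L_A ≈ 0.2471

L ∝ R²T⁴, so L_1/L_A = (R_1/R_A)²(T_1/T_A)⁴ = (0.238)² × (3.214×10⁴/2.224×10⁴)⁴ = 0.056644 × 4.36159 = 0.2471.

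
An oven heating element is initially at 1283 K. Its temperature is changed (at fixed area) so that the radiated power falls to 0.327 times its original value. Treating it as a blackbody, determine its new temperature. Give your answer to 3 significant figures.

P ∝ T⁴, so T₂/T₁ = (P₂/P₁)^(1/4) = (0.327)^(1/4) = 0.756200.
T₂ = 1283 × 0.756200 = 970 K.

T₂ ≈ 970 K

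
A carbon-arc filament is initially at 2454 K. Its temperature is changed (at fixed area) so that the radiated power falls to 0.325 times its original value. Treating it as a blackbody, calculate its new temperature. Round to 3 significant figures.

T₂ ≈ 1.85×10³ K

P ∝ T⁴, so T₂/T₁ = (P₂/P₁)^(1/4) = (0.325)^(1/4) = 0.755042.
T₂ = 2454 × 0.755042 = 1.85×10³ K.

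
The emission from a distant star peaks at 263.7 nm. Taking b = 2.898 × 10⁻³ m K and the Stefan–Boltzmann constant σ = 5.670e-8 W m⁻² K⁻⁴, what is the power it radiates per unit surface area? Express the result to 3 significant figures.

I ≈ 8.27×10⁸ W/m²

Wien's law: T = b/λ_max = 2.898×10⁻³/2.637×10⁻⁷ = 10989.8 K.
Then I = σT⁴ = 5.670×10⁻⁸×(10989.8)⁴ = 8.27×10⁸ W/m².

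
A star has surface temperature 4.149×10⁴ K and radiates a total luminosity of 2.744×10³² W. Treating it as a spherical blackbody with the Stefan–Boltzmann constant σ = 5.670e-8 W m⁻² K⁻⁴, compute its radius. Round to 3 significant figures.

R ≈ 1.14×10¹⁰ m

L = 4πR²σT⁴ ⇒ R = √(L/(4πσT⁴)).
σT⁴ = 1.68018×10¹¹ W/m², so R = √(2.744×10³²/(4π×1.68018×10¹¹)) = 1.14×10¹⁰ m.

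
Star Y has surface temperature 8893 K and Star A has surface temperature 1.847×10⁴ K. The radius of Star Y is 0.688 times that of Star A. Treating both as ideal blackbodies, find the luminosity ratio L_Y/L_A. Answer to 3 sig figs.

L ∝ R²T⁴, so L_Y/L_A = (R_Y/R_A)²(T_Y/T_A)⁴ = (0.688)² × (8893/1.847×10⁴)⁴ = 0.473344 × 0.0537435 = 0.0254.

L_Y/L_A ≈ 0.0254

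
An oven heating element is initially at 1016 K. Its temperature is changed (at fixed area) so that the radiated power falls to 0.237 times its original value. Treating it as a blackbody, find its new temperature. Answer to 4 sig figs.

T₂ ≈ 708.9 K

P ∝ T⁴, so T₂/T₁ = (P₂/P₁)^(1/4) = (0.237)^(1/4) = 0.697730.
T₂ = 1016 × 0.697730 = 708.9 K.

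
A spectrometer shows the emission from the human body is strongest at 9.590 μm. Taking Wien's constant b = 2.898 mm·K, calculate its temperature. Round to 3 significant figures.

Wien's law gives T = b/λ_max = (2.898×10⁻³ m·K)/(9.590×10⁻⁶ m) = 302 K.

T ≈ 302 K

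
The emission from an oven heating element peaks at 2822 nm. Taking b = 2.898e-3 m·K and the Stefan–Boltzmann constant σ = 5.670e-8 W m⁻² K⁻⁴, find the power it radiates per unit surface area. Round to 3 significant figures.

Wien's law: T = b/λ_max = 2.898×10⁻³/2.822×10⁻⁶ = 1026.93 K.
Then I = σT⁴ = 5.670×10⁻⁸×(1026.93)⁴ = 6.31×10⁴ W/m².

I ≈ 6.31×10⁴ W/m²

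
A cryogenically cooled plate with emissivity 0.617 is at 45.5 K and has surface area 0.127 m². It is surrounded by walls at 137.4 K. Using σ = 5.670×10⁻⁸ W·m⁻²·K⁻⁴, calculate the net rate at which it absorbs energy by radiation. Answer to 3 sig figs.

Area A = 0.127 m².
Net radiated power P_net = εσA(T⁴ − T₀⁴) = 0.617×5.670×10⁻⁸×0.127×(45.5⁴ − 137.4⁴).
T⁴ − T₀⁴ = 4.28594×10⁶ − 3.56408×10⁸ = -3.52122×10⁸ K⁴, so P_net = -1.56 W — negative, meaning a net gain of 1.56 W.

Net gain ≈ 1.56 W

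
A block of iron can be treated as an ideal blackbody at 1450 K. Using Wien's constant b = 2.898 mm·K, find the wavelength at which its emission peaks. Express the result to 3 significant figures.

λ_max ≈ 2.00 μm

Wien's displacement law: λ_max = b/T = (2.898×10⁻³ m·K)/(1450 K) = 1.999×10⁻⁶ m.
That is 2.00 μm, in the infrared range.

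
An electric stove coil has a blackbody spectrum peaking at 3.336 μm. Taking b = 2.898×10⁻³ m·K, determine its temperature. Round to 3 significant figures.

T ≈ 869 K

Wien's law gives T = b/λ_max = (2.898×10⁻³ m·K)/(3.336×10⁻⁶ m) = 869 K.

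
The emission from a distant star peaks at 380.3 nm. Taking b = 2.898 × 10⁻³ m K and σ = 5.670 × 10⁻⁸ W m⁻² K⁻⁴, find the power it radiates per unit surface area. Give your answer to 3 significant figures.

Wien's law: T = b/λ_max = 2.898×10⁻³/3.803×10⁻⁷ = 7620.30 K.
Then I = σT⁴ = 5.670×10⁻⁸×(7620.30)⁴ = 1.91×10⁸ W/m².

I ≈ 1.91×10⁸ W/m²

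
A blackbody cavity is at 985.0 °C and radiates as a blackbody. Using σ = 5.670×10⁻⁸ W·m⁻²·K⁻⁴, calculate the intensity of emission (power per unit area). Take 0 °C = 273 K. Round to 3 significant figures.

T = 985.0 °C + 273 = 1258.0 K.
Stefan–Boltzmann: I = σT⁴ = 5.670×10⁻⁸ × (1258.0)⁴ = 1.42×10⁵ W/m².

I ≈ 1.42×10⁵ W/m²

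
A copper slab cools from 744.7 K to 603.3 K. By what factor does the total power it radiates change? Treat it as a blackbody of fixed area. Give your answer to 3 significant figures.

P₂/P₁ ≈ 0.431

P ∝ T⁴, so P₂/P₁ = (T₂/T₁)⁴ = (603.3/744.7)⁴ = (0.810125)⁴ = 0.431.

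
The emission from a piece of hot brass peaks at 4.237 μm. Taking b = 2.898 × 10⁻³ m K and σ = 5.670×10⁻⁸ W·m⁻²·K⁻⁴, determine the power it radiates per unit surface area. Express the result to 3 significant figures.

Wien's law: T = b/λ_max = 2.898×10⁻³/4.237×10⁻⁶ = 683.975 K.
Then I = σT⁴ = 5.670×10⁻⁸×(683.975)⁴ = 1.24×10⁴ W/m².

I ≈ 1.24×10⁴ W/m²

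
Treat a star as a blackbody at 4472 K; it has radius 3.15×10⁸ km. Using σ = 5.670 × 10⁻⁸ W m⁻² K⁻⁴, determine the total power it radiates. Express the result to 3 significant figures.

P ≈ 2.83×10³¹ W

Surface area A = 4πR² = 4π(3.15×10¹¹ m)² = 1.24690×10²⁴ m².
P = σAT⁴ = 5.670×10⁻⁸ × 1.24690×10²⁴ × (4472)⁴ = 2.83×10³¹ W.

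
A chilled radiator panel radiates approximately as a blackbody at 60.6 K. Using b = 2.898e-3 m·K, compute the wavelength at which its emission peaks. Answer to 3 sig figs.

Wien's displacement law: λ_max = b/T = (2.898×10⁻³ m·K)/(60.6 K) = 4.782×10⁻⁵ m.
That is 47.8 μm, in the infrared range.

λ_max ≈ 47.8 μm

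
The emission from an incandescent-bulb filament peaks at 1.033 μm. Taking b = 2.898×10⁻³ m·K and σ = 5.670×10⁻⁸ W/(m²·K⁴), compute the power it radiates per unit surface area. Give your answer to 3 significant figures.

Wien's law: T = b/λ_max = 2.898×10⁻³/1.033×10⁻⁶ = 2805.42 K.
Then I = σT⁴ = 5.670×10⁻⁸×(2805.42)⁴ = 3.51×10⁶ W/m².

I ≈ 3.51×10⁶ W/m²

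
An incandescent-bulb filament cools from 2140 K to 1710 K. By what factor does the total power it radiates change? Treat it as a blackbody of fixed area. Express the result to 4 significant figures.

P ∝ T⁴, so P₂/P₁ = (T₂/T₁)⁴ = (1710/2140)⁴ = (0.799065)⁴ = 0.4077.

P₂/P₁ ≈ 0.4077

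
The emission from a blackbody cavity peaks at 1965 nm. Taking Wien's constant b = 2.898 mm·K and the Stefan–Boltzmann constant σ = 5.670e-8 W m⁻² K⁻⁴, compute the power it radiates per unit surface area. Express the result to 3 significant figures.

Wien's law: T = b/λ_max = 2.898×10⁻³/1.965×10⁻⁶ = 1474.81 K.
Then I = σT⁴ = 5.670×10⁻⁸×(1474.81)⁴ = 2.68×10⁵ W/m².

I ≈ 2.68×10⁵ W/m²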